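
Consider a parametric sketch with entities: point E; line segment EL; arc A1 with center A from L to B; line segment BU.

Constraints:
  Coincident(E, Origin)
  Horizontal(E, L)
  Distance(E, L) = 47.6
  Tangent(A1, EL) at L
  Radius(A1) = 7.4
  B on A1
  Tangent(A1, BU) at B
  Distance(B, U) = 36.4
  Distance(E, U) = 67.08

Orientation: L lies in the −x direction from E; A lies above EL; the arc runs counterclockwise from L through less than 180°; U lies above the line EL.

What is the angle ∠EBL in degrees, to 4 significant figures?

114.2°

Checks: |AB| = 7.400 ✓; ∠(AB, BU) = 90.00° ✓; |BU| = 36.40 ✓; |EU| = 67.08 ✓.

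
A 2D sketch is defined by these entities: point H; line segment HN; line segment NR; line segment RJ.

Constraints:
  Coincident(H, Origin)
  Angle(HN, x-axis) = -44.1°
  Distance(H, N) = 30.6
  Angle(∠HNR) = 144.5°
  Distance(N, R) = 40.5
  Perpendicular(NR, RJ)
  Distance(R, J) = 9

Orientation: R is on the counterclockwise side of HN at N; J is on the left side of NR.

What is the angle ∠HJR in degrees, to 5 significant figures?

97.636°

H is at the origin; HN runs at -44.1° with length 30.6, so N = 30.6·(cos -44.1°, sin -44.1°) = (21.975, -21.295). ∠HNR = 144.5°, so NR runs at -44.1° + (180° − 144.5°) = -8.6000° from the x-axis; with |NR| = 40.5, R = N + 40.5·(cos -8.6000°, sin -8.6000°) = (62.019, -27.351). NR ⟂ RJ; with |RJ| = 9.0 on the left of NR, J = R + 9.0·(0.14954, 0.98876) = (63.365, -18.452). Then cos ∠HJR = JH·JR / (|JH||JR|), giving 97.636°.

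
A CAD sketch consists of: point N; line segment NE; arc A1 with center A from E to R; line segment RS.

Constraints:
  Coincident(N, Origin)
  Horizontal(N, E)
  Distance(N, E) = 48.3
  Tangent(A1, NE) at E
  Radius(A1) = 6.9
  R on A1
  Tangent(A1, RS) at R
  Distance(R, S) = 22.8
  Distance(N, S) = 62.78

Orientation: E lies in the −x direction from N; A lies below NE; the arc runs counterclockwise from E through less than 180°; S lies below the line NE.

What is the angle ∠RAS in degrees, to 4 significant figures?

73.16°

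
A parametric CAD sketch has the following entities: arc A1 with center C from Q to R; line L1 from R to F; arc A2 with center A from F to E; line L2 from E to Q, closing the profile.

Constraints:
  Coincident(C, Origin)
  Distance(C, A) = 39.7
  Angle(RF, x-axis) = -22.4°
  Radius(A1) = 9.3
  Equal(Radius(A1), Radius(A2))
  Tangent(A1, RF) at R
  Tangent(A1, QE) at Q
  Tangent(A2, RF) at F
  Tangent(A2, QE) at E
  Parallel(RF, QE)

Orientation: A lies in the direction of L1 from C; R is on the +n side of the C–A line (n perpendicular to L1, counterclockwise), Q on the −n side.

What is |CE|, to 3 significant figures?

40.8

The slot axis is L1's direction at -22.4°, so u = (cos -22.4°, sin -22.4°) = (0.925, -0.381) and n = (−sin -22.4°, cos -22.4°) = (0.381, 0.925). C is at the origin and A lies 39.7 along u from C, so A = 39.7·u = (36.7, -15.1). Tangency of A1 to both parallel lines with radius 9.3 puts R and Q at C ± 9.3·n: R = (3.54, 8.60), Q = (-3.54, -8.60). Equal radii place F and E the same way about A: F = A + 9.3·n = (40.2, -6.53), E = A − 9.3·n = (33.2, -23.7). Then |CE| = |E − C| = 40.8.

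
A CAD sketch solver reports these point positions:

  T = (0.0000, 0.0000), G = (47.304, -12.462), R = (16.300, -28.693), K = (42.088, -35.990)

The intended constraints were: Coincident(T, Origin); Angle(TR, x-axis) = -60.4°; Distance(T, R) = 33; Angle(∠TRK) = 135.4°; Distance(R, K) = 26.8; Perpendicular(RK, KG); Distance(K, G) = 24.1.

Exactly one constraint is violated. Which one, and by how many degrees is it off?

Perpendicular(RK, KG) — off by 3.30°.

T = (0.00, 0.00) ✓; TR at -60.40° ✓; |TR| = 33.00 ✓; ∠TRK = 135.4° ✓; |RK| = 26.80 ✓; ∠(RK, KG) = 93.30° ✗; |KG| = 24.10 ✓.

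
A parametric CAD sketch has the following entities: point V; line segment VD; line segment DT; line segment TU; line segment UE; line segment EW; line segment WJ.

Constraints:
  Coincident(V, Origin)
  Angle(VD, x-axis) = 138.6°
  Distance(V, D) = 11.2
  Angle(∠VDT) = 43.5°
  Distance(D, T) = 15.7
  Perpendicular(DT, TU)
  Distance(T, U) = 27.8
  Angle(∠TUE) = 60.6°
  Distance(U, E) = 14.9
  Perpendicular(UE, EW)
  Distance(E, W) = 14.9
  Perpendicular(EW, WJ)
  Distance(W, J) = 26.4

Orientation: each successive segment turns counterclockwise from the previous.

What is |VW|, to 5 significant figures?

1.9202

∠TUE = 60.6° gives UE at 124.50° from the x-axis; with |UE| = 14.9, E = (12.245, 6.5196). UE ⟂ EW, so EW runs at -145.50°; with |EW| = 14.9, W = (-0.034595, -1.9199). Then |VW| = |W − V| = 1.9202.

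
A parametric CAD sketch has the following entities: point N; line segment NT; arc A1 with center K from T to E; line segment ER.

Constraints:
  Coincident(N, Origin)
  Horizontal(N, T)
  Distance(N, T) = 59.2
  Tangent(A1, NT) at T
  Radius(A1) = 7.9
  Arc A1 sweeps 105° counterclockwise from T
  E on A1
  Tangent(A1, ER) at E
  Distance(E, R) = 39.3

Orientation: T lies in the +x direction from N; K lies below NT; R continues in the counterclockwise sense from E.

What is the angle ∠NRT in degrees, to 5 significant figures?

49.156°

N is at the origin; NT is horizontal with |NT| = 59.2 and T on the +x side, so T = (59.200, 0.0000). A1 meets NT tangentially, so KT is at right angles to NT, so K = T + (0, -7.9) = (59.200, -7.9000). On A1, T sits at bearing 90° from K; a 105° counterclockwise sweep puts E at bearing 195°, so E = K + 7.9·(cos 195°, sin 195°) = (51.569, -9.9447). A1 meets ER tangentially, so KE is at right angles to ER, so ER runs along (−sin 195°, cos 195°); with |ER| = 39.3, R = (61.741, -47.906). Then cos ∠NRT = RN·RT / (|RN||RT|), giving 49.156°.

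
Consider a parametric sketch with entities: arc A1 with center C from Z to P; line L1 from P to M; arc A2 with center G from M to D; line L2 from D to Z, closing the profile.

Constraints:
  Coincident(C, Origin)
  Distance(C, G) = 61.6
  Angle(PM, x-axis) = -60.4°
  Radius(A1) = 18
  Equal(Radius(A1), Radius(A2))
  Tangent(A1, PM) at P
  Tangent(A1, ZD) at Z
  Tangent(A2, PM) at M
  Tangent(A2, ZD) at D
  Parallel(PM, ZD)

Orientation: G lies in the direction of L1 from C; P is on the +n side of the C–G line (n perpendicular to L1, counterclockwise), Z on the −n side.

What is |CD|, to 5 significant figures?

64.176

The slot axis is L1's direction at -60.4°, so u = (cos -60.4°, sin -60.4°) = (0.49394, -0.86949) and n = (−sin -60.4°, cos -60.4°) = (0.86949, 0.49394). C is at the origin and G lies 61.6 along u from C, so G = 61.6·u = (30.427, -53.561). Tangency of A1 to both parallel lines with radius 18.0 puts P and Z at C ± 18.0·n: P = (15.651, 8.8910), Z = (-15.651, -8.8910). Equal radii place M and D the same way about G: M = G + 18.0·n = (46.078, -44.670), D = G − 18.0·n = (14.776, -62.452). Then |CD| = |D − C| = 64.176.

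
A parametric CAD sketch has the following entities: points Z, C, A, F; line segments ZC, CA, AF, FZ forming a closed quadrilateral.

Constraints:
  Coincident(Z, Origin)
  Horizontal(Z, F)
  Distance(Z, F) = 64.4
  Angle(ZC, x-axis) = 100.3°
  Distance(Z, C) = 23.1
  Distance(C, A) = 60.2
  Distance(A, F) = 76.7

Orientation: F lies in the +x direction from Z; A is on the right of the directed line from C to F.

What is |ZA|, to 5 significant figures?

37.537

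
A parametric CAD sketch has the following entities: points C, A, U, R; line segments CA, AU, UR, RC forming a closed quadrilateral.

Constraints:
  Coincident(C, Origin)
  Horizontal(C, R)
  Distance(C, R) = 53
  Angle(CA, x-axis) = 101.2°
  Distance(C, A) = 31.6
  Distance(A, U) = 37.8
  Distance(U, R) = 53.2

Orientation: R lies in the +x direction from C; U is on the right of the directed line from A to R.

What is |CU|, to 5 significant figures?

6.2740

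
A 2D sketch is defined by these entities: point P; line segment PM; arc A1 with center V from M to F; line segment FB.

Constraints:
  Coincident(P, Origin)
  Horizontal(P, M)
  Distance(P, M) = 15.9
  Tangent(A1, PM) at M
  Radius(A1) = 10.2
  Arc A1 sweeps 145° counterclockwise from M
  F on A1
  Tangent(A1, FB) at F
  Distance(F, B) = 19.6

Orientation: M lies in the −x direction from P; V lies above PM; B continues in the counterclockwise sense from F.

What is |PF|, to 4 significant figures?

21.10

P is at the origin; PM is horizontal with |PM| = 15.9 and M on the −x side, so M = (-15.90, 0.000). Since A1 is tangent to PM there, VM ⟂ PM, so V = M + (0, 10.2) = (-15.90, 10.20). On A1, M sits at bearing -90° from V; a 145° counterclockwise sweep puts F at bearing 55°, so F = V + 10.2·(cos 55°, sin 55°) = (-10.05, 18.56). Then |PF| = |F − P| = 21.10.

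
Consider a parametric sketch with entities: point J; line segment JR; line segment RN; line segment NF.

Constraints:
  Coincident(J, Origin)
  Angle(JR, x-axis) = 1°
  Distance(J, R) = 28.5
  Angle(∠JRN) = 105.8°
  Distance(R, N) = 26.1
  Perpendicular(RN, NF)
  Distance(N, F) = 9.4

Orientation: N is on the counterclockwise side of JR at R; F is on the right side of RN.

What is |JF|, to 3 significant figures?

50.0

J is at the origin; JR runs at 1.0° with length 28.5, so R = 28.5·(cos 1.0°, sin 1.0°) = (28.5, 0.497). ∠JRN = 105.8°, so RN runs at 1.0° + (180° − 105.8°) = 75.2° from the x-axis; with |RN| = 26.1, N = R + 26.1·(cos 75.2°, sin 75.2°) = (35.2, 25.7). The perpendicularity gives NF at right angles to RN; with |NF| = 9.4 on the right of RN, F = N + 9.4·(0.967, -0.255) = (44.3, 23.3). Then |JF| = |F − J| = 50.0.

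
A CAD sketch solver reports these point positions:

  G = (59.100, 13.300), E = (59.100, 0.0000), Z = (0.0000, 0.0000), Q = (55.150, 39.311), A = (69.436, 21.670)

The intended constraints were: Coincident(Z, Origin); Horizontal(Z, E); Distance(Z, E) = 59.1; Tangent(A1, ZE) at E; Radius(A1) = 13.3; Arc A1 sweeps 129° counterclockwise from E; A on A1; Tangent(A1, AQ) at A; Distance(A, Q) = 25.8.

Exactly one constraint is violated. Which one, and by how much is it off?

Distance(A, Q) = 25.8 — off by 3.10.

Z = (0.00, 0.00) ✓; Z.y = 0.00, E.y = 0.00 ✓; |ZE| = 59.10 ✓; ∠(GE, EZ) = 90.00° ✓; |GE| = 13.30 ✓; bearing(G→A) − bearing(G→E) = 129.0° ✓; |GA| = 13.30 ✓; ∠(GA, AQ) = 90.00° ✓; |AQ| = 22.70 ✗.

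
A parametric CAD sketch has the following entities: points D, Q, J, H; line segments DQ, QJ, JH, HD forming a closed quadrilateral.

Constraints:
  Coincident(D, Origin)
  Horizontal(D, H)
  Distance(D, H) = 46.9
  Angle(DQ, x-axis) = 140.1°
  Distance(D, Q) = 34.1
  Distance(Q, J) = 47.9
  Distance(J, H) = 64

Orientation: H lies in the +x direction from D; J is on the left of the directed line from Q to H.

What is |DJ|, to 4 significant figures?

53.71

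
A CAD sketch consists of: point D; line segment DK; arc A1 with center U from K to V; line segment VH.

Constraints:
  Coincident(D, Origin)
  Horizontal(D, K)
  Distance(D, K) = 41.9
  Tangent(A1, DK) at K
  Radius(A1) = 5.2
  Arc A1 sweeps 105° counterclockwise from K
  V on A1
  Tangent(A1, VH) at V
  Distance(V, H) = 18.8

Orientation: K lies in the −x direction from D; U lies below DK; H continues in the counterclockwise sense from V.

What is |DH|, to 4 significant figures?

48.78

D is at the origin; DK is horizontal with |DK| = 41.9 and K on the −x side, so K = (-41.90, 0.000). A1 meets DK tangentially, so UK is at right angles to DK, so U = K + (0, -5.2) = (-41.90, -5.200). On A1, K sits at bearing 90° from U; a 105° counterclockwise sweep puts V at bearing 195°, so V = U + 5.2·(cos 195°, sin 195°) = (-46.92, -6.546). Since A1 is tangent to VH there, UV ⟂ VH, so VH runs along (−sin 195°, cos 195°); with |VH| = 18.8, H = (-42.06, -24.71). Then |DH| = |H − D| = 48.78.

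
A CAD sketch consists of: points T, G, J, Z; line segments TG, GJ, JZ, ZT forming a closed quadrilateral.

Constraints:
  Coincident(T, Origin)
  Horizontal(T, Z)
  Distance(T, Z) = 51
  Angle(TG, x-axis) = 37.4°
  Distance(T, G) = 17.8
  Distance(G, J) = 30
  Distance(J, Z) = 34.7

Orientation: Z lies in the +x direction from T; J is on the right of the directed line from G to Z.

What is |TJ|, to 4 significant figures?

28.22

T is at the origin; TZ is horizontal with |TZ| = 51.0 and Z in +x, so Z = (51.0, 0). TG runs at 37.4° with |TG| = 17.8, so G = (14.14, 10.81). J is determined by |GJ| = 30.0 and |JZ| = 34.7 together: it lies at the intersection of circle(G, 30.0) and circle(Z, 34.7). With |GZ| = 38.41, the foot of the radical line on GZ is 15.25 from G and the perpendicular offset is √(30.0² − 15.25²) = 25.84. Taking the right-of-GZ solution: J = (21.50, -18.27).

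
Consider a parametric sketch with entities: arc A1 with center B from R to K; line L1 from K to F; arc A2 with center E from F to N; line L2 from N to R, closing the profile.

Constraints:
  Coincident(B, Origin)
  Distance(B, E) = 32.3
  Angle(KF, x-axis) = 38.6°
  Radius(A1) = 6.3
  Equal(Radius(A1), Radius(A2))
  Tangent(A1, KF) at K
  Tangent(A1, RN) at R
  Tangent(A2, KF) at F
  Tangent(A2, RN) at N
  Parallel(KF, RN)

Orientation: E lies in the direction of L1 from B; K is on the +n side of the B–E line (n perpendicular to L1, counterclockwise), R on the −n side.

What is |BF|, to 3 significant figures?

32.9

The slot axis is L1's direction at 38.6°, so u = (cos 38.6°, sin 38.6°) = (0.782, 0.624) and n = (−sin 38.6°, cos 38.6°) = (-0.624, 0.782). B is at the origin and E lies 32.3 along u from B, so E = 32.3·u = (25.2, 20.2). Tangency of A1 to both parallel lines with radius 6.3 puts K and R at B ± 6.3·n: K = (-3.93, 4.92), R = (3.93, -4.92). Equal radii place F and N the same way about E: F = E + 6.3·n = (21.3, 25.1), N = E − 6.3·n = (29.2, 15.2). Then |BF| = |F − B| = 32.9.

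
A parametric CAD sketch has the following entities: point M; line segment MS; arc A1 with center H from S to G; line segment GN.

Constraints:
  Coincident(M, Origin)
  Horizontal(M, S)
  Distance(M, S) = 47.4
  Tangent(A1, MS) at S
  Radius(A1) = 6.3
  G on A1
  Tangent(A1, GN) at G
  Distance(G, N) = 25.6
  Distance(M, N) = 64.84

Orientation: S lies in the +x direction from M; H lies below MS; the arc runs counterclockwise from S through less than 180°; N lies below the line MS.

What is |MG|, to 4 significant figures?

43.41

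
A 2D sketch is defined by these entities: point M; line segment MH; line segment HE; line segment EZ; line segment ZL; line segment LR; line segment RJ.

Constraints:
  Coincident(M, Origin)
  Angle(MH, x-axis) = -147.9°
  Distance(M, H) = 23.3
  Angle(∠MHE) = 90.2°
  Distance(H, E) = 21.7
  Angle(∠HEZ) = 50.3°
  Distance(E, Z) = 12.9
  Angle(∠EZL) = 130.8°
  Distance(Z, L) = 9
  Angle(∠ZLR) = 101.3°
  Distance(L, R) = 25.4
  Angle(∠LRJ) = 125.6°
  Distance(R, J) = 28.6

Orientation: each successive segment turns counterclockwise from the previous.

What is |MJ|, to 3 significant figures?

62.0

∠ZLR = 101.3° gives LR at -161° from the x-axis; with |LR| = 25.4, R = (-32.8, -19.3). ∠LRJ = 125.6° gives RJ at -106° from the x-axis; with |RJ| = 28.6, J = (-40.7, -46.8). Then |MJ| = |J − M| = 62.0.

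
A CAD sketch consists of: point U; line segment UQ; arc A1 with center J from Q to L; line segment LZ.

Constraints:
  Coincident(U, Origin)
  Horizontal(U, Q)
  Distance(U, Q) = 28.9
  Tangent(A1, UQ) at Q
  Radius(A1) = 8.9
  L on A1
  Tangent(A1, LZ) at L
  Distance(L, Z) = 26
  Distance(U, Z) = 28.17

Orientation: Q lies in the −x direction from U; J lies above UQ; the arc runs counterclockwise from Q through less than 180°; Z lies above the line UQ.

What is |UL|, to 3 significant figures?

21.7

U is at the origin; U and Q share the same y with |UQ| = 28.9 and Q on the −x side, so Q = (-28.9, 0.00). Since A1 is tangent to UQ there, JQ ⟂ UQ, so J = Q + (0, 8.9) = (-28.9, 8.90). Since JL ⟂ LZ (tangency), |JZ| = √(8.9² + 26.0²) = 27.5 regardless of where L sits on A1. So Z lies on both circle(U, 28.17) and circle(J, 27.5); the above-UQ intersection is Z = (-8.18, 27.0). L is the foot of the tangent from Z: L = (-21.2, 4.45).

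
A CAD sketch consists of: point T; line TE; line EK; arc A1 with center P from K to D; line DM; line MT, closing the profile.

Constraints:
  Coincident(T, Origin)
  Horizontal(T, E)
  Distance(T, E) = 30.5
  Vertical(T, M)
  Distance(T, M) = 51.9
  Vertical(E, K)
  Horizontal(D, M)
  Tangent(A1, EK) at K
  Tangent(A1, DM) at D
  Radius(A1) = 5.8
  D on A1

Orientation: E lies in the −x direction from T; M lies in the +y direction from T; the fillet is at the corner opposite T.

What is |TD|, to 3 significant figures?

57.5

T is at the origin; T and E share the same y with |TE| = 30.5 and E on the −x side, so E = (-30.5, 0.00). TM is vertical with |TM| = 51.9 and M on the +y side, so M = (0.00, 51.9). The virtual corner opposite T is at (-30.5, 51.9). Since A1 is tangent to EK there, PK ⟂ EK and since A1 is tangent to DM there, PD ⟂ DM, with radius 5.8, so the center P sits 5.8 in from both sides at P = (-24.7, 46.1). That places the tangent points at K = (-30.5, 46.1) on EK and D = (-24.7, 51.9) on DM. Then |TD| = |D − T| = 57.5.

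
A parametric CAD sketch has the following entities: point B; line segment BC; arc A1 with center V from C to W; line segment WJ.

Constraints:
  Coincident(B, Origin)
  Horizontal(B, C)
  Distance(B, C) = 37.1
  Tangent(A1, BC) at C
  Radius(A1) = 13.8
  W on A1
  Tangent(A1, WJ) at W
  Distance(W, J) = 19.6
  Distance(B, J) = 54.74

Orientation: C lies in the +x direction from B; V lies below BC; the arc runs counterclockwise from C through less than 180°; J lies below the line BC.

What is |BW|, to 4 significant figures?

35.26

Checks: |VW| = 13.80 ✓; ∠(VW, WJ) = 90.00° ✓; |WJ| = 19.60 ✓; |BJ| = 54.74 ✓.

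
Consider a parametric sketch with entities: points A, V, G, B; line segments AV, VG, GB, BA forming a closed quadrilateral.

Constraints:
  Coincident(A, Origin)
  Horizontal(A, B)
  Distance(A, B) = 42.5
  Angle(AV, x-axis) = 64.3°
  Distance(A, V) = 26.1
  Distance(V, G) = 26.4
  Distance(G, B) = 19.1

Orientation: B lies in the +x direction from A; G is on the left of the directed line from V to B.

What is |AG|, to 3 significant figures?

41.5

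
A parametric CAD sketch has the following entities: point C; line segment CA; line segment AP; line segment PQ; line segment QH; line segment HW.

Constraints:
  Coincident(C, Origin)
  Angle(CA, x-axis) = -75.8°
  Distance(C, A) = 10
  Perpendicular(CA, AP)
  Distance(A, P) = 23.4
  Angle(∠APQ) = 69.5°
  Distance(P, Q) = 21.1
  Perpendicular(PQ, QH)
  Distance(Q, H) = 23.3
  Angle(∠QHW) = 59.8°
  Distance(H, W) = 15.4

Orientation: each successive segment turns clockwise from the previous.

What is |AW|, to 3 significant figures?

6.38

PQ is perpendicular to QH, so QH runs at -6.30°; with |QH| = 23.3, H = (5.24, 2.98). ∠QHW = 59.8° gives HW at -127° from the x-axis; with |HW| = 15.4, W = (-3.92, -9.40). Then |AW| = |W − A| = 6.38.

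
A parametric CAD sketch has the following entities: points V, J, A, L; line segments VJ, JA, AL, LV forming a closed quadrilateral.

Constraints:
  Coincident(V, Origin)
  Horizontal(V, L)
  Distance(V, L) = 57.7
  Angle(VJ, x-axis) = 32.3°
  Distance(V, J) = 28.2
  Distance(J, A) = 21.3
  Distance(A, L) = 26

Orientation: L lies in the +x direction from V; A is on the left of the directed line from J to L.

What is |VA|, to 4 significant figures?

49.18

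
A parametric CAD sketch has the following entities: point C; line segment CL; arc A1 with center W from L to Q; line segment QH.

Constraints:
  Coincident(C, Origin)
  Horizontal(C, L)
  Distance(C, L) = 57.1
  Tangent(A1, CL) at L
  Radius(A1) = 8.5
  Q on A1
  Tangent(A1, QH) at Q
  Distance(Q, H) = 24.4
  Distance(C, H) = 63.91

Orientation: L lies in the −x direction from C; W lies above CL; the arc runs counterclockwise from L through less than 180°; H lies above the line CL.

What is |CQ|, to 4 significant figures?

49.88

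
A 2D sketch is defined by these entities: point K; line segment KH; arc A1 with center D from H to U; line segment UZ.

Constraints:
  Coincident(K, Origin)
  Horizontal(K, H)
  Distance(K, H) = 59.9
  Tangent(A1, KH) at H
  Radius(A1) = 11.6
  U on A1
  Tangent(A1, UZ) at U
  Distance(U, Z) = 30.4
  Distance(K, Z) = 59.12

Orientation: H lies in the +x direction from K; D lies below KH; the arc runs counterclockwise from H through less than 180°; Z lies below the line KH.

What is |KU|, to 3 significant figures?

49.4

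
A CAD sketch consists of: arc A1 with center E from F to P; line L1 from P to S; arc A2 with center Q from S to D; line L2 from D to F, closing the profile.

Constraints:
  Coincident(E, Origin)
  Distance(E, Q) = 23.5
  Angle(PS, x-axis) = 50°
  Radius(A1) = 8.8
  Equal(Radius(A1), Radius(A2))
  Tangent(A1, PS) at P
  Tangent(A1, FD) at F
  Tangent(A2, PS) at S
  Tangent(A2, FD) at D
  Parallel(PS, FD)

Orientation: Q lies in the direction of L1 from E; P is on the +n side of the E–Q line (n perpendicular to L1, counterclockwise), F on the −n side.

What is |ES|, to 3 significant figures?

25.1

Tangency of A1 to both parallel lines with radius 8.8 puts P and F at E ± 8.8·n: P = (-6.74, 5.66), F = (6.74, -5.66). Equal radii place S and D the same way about Q: S = Q + 8.8·n = (8.36, 23.7), D = Q − 8.8·n = (21.8, 12.3). Then |ES| = |S − E| = 25.1.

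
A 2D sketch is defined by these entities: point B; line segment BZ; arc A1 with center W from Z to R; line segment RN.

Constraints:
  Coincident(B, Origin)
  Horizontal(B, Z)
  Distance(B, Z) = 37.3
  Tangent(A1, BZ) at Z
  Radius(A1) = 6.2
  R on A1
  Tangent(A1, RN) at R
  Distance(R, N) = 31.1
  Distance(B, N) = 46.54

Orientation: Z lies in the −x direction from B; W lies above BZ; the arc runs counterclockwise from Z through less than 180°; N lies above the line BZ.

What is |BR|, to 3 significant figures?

31.6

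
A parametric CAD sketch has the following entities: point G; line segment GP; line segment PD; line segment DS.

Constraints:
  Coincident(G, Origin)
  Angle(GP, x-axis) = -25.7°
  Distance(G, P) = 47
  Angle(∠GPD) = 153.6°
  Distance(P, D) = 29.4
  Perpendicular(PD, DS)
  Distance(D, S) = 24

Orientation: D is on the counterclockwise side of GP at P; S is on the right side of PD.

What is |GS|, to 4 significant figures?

84.43

∠GPD = 153.6°, so PD runs at -25.7° + (180° − 153.6°) = 0.7000° from the x-axis; with |PD| = 29.4, D = P + 29.4·(cos 0.7000°, sin 0.7000°) = (71.75, -20.02). PD ⟂ DS; with |DS| = 24.0 on the right of PD, S = D + 24.0·(0.01222, -0.9999) = (72.04, -44.02). Then |GS| = |S − G| = 84.43.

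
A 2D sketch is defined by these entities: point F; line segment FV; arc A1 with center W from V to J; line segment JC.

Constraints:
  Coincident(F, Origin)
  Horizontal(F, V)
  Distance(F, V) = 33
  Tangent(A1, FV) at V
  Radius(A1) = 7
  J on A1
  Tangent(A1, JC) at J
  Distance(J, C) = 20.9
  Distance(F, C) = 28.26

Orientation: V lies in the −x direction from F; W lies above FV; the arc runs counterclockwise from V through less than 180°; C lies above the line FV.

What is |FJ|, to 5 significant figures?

27.041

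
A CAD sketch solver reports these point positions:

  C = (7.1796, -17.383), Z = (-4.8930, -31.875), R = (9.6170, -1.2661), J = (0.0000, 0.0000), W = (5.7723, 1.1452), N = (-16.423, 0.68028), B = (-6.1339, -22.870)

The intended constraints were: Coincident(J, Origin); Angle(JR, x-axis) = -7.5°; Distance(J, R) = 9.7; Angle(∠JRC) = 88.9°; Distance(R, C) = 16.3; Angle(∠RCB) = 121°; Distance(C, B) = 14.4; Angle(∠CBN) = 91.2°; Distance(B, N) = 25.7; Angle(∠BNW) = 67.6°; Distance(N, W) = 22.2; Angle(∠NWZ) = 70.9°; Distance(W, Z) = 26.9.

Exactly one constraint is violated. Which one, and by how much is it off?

Distance(W, Z) = 26.9 — off by 7.80.

J = (0.00, 0.00) ✓; JR at -7.500° ✓; |JR| = 9.700 ✓; ∠JRC = 88.90° ✓; |RC| = 16.30 ✓; ∠RCB = 121.0° ✓; |CB| = 14.40 ✓; ∠CBN = 91.20° ✓; |BN| = 25.70 ✓; ∠BNW = 67.60° ✓; |NW| = 22.20 ✓; ∠NWZ = 70.90° ✓; |WZ| = 34.70 ✗.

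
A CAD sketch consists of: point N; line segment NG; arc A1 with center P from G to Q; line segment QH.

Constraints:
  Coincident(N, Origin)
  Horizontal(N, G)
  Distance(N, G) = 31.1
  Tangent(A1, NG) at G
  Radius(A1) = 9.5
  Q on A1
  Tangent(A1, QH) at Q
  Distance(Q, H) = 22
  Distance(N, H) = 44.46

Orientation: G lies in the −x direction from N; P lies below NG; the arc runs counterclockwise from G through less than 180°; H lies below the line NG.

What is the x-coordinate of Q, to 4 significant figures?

-39.52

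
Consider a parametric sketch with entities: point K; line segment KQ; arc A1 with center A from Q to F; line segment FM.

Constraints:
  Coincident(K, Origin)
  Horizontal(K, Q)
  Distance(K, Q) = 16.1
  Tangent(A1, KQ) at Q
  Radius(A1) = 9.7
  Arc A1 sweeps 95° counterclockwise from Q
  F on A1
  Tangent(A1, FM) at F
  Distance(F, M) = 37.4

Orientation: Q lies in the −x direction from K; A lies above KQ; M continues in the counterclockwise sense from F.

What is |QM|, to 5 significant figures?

48.230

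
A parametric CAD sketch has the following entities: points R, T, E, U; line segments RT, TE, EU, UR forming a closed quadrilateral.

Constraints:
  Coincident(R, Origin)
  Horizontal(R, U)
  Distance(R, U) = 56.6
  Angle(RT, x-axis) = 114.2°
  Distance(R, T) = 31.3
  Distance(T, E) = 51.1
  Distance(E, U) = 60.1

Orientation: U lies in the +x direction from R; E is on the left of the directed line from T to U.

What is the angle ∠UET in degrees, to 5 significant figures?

84.511°

Checks: |TE| = 51.10 ✓; |EU| = 60.10 ✓.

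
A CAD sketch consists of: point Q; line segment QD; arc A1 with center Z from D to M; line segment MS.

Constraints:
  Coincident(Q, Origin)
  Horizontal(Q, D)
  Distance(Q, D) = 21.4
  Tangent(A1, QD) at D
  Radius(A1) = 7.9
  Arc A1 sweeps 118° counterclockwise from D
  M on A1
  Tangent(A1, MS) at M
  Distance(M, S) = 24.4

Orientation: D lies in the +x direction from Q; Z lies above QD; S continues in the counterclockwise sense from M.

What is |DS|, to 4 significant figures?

33.45

Q is at the origin; Q and D share the same y with |QD| = 21.4 and D on the +x side, so D = (21.40, 0.000). The tangent condition forces ZD to be normal to QD, so Z = D + (0, 7.9) = (21.40, 7.900). On A1, D sits at bearing -90° from Z; a 118° counterclockwise sweep puts M at bearing 28°, so M = Z + 7.9·(cos 28°, sin 28°) = (28.38, 11.61). A1 meets MS tangentially, so ZM is at right angles to MS, so MS runs along (−sin 28°, cos 28°); with |MS| = 24.4, S = (16.92, 33.15). Then |DS| = |S − D| = 33.45.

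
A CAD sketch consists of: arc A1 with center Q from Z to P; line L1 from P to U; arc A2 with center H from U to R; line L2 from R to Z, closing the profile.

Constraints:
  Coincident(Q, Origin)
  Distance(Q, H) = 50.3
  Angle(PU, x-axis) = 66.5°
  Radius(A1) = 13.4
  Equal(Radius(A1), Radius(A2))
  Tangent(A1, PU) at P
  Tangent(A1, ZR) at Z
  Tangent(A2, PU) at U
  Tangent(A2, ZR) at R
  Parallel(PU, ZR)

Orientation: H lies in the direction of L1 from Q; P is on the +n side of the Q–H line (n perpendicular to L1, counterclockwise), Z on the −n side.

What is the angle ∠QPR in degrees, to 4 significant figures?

61.95°

The slot axis is L1's direction at 66.5°, so u = (cos 66.5°, sin 66.5°) = (0.3987, 0.9171) and n = (−sin 66.5°, cos 66.5°) = (-0.9171, 0.3987). Q is at the origin and H lies 50.3 along u from Q, so H = 50.3·u = (20.06, 46.13). Tangency of A1 to both parallel lines with radius 13.4 puts P and Z at Q ± 13.4·n: P = (-12.29, 5.343), Z = (12.29, -5.343). Equal radii place U and R the same way about H: U = H + 13.4·n = (7.768, 51.47), R = H − 13.4·n = (32.35, 40.78). Then cos ∠QPR = PQ·PR / (|PQ||PR|), giving 61.95°.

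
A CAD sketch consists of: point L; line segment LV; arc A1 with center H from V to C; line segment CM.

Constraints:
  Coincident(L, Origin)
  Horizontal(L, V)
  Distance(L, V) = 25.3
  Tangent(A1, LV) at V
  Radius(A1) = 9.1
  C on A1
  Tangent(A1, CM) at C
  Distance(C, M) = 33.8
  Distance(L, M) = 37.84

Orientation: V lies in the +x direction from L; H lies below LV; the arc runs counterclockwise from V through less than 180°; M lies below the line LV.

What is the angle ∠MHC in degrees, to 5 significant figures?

74.932°

Checks: L = (0.00, 0.00) ✓; |HC| = 9.100 ✓; ∠(HC, CM) = 90.00° ✓; |CM| = 33.80 ✓; |LM| = 37.84 ✓.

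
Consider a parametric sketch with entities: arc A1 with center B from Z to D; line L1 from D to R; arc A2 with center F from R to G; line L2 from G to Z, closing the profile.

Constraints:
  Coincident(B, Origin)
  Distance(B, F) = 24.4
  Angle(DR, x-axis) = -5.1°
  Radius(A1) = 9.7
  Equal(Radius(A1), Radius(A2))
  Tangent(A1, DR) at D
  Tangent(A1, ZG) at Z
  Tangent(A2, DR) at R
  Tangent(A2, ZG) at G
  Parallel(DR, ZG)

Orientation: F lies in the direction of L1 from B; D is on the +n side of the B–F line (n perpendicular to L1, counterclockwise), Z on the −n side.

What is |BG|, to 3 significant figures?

26.3

Tangency of A1 to both parallel lines with radius 9.7 puts D and Z at B ± 9.7·n: D = (0.862, 9.66), Z = (-0.862, -9.66). Equal radii place R and G the same way about F: R = F + 9.7·n = (25.2, 7.49), G = F − 9.7·n = (23.4, -11.8). Then |BG| = |G − B| = 26.3.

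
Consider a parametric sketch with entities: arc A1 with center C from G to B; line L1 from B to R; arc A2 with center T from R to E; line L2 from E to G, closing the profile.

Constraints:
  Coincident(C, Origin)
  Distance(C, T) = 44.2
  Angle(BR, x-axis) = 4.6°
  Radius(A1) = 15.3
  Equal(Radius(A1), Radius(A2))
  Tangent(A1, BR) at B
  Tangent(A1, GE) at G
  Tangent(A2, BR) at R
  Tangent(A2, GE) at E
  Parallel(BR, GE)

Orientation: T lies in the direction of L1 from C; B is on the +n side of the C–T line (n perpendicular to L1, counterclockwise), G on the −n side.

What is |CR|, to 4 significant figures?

46.77

The slot axis is L1's direction at 4.6°, so u = (cos 4.6°, sin 4.6°) = (0.9968, 0.08020) and n = (−sin 4.6°, cos 4.6°) = (-0.08020, 0.9968). C is at the origin and T lies 44.2 along u from C, so T = 44.2·u = (44.06, 3.545). Tangency of A1 to both parallel lines with radius 15.3 puts B and G at C ± 15.3·n: B = (-1.227, 15.25), G = (1.227, -15.25). Equal radii place R and E the same way about T: R = T + 15.3·n = (42.83, 18.80), E = T − 15.3·n = (45.28, -11.71). Then |CR| = |R − C| = 46.77.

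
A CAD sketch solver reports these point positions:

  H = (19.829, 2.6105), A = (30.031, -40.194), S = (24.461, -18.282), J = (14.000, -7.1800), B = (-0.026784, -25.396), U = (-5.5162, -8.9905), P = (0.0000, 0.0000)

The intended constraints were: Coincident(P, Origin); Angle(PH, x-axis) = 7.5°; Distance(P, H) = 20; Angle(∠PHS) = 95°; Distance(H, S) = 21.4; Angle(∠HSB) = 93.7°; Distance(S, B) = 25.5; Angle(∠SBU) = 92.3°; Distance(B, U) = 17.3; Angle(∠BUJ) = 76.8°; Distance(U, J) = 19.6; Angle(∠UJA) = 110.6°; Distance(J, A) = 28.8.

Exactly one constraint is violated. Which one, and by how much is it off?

Distance(J, A) = 28.8 — off by 7.90.

P = (0.00, 0.00) ✓; PH at 7.500° ✓; |PH| = 20.00 ✓; ∠PHS = 95.00° ✓; |HS| = 21.40 ✓; ∠HSB = 93.70° ✓; |SB| = 25.50 ✓; ∠SBU = 92.30° ✓; |BU| = 17.30 ✓; ∠BUJ = 76.80° ✓; |UJ| = 19.60 ✓; ∠UJA = 110.6° ✓; |JA| = 36.70 ✗.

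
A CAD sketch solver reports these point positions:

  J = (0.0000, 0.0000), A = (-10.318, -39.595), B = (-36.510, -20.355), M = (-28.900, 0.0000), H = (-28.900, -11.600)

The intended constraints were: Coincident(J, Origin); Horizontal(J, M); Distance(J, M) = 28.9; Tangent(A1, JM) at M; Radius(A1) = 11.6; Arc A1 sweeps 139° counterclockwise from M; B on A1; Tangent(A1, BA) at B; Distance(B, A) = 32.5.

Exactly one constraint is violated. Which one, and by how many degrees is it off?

Tangent(A1, BA) at B — off by 4.70°.

J = (0.00, 0.00) ✓; J.y = 0.00, M.y = 0.00 ✓; |JM| = 28.90 ✓; ∠(HM, MJ) = 90.00° ✓; |HM| = 11.60 ✓; bearing(H→B) − bearing(H→M) = 139.0° ✓; |HB| = 11.60 ✓; ∠(HB, BA) = 85.30° ✗; |BA| = 32.50 ✓.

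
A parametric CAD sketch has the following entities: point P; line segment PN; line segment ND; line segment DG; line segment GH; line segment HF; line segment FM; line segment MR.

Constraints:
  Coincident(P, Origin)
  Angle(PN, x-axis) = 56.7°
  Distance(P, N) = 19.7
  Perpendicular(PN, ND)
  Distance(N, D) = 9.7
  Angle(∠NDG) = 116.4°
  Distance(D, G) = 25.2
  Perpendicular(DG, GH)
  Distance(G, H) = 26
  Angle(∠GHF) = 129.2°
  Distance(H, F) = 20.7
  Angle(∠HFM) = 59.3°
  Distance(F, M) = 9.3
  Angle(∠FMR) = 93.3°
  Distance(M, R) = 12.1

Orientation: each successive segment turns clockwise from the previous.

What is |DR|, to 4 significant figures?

33.71

P is at the origin; PN runs at 56.7° with length 19.7, so N = (10.82, 16.47). PN is perpendicular to ND, so ND runs at -33.30°; with |ND| = 9.7, D = (18.92, 11.14). ∠NDG = 116.4° gives DG at -96.90° from the x-axis; with |DG| = 25.2, G = (15.90, -13.88). DG ⟂ GH, so GH runs at 173.1°; with |GH| = 26.0, H = (-9.916, -10.75). ∠GHF = 129.2° gives HF at 122.3° from the x-axis; with |HF| = 20.7, F = (-20.98, 6.743). ∠HFM = 59.3° gives FM at 1.600° from the x-axis; with |FM| = 9.3, M = (-11.68, 7.003). ∠FMR = 93.3° gives MR at -85.10° from the x-axis; with |MR| = 12.1, R = (-10.65, -5.053). Then |DR| = |R − D| = 33.71.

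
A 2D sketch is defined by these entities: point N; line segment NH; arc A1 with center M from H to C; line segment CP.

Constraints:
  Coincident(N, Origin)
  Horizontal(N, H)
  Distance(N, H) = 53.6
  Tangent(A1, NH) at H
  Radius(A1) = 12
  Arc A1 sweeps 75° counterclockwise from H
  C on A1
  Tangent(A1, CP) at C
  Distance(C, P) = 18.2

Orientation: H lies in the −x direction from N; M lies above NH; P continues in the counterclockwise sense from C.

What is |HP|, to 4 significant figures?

31.09

N is at the origin; NH is horizontal with |NH| = 53.6 and H on the −x side, so H = (-53.60, 0.000). A1 meets NH tangentially, so MH is at right angles to NH, so M = H + (0, 12) = (-53.60, 12.00). On A1, H sits at bearing -90° from M; a 75° counterclockwise sweep puts C at bearing -15°, so C = M + 12.0·(cos -15°, sin -15°) = (-42.01, 8.894). Tangency of A1 to CP means the radius MC is perpendicular to CP, so CP runs along (−sin -15°, cos -15°); with |CP| = 18.2, P = (-37.30, 26.47). Then |HP| = |P − H| = 31.09.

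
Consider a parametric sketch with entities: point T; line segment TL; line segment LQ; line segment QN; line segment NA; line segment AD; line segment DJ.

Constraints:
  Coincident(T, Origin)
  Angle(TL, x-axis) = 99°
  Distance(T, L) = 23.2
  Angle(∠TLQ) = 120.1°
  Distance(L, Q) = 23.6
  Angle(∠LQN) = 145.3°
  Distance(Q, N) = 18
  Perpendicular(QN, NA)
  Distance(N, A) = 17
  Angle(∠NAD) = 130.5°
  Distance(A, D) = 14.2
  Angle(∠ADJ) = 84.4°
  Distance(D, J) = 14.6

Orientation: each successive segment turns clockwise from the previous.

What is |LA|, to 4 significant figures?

37.57

T is at the origin; TL runs at 99.0° with length 23.2, so L = (-3.629, 22.91). ∠TLQ = 120.1° gives LQ at 39.10° from the x-axis; with |LQ| = 23.6, Q = (14.69, 37.80). ∠LQN = 145.3° gives QN at 4.400° from the x-axis; with |QN| = 18.0, N = (32.63, 39.18). QN ⟂ NA, so NA runs at -85.60°; with |NA| = 17.0, A = (33.94, 22.23). Then |LA| = |A − L| = 37.57.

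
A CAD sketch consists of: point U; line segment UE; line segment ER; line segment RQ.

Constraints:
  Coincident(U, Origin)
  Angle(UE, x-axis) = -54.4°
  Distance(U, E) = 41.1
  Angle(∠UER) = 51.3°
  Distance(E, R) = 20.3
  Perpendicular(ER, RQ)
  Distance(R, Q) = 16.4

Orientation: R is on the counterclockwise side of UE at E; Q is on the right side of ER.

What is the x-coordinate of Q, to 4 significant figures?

45.21

∠UER = 51.3°, so ER runs at -54.4° + (180° − 51.3°) = 74.30° from the x-axis; with |ER| = 20.3, R = E + 20.3·(cos 74.30°, sin 74.30°) = (29.42, -13.88). The perpendicularity gives RQ at right angles to ER; with |RQ| = 16.4 on the right of ER, Q = R + 16.4·(0.9627, -0.2706) = (45.21, -18.31). So Q.x = 45.21.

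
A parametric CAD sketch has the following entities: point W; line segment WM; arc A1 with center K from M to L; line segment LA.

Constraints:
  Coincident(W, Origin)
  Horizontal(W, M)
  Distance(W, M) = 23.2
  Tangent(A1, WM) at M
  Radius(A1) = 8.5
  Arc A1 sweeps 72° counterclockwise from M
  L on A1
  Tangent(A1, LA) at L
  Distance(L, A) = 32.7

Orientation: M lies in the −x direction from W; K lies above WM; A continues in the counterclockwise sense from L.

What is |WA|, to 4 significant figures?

37.31

W is at the origin; W and M share the same y with |WM| = 23.2 and M on the −x side, so M = (-23.20, 0.000). The tangent condition forces KM to be normal to WM, so K = M + (0, 8.5) = (-23.20, 8.500). On A1, M sits at bearing -90° from K; a 72° counterclockwise sweep puts L at bearing -18°, so L = K + 8.5·(cos -18°, sin -18°) = (-15.12, 5.873). Tangency of A1 to LA means the radius KL is perpendicular to LA, so LA runs along (−sin -18°, cos -18°); with |LA| = 32.7, A = (-5.011, 36.97). Then |WA| = |A − W| = 37.31.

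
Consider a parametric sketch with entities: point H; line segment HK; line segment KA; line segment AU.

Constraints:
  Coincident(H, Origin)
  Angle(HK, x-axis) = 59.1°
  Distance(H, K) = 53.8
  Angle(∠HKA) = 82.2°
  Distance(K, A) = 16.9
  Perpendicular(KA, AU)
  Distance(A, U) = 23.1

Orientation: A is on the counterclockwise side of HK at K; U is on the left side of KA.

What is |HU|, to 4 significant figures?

31.69

H is at the origin; HK runs at 59.1° with length 53.8, so K = 53.8·(cos 59.1°, sin 59.1°) = (27.63, 46.16). ∠HKA = 82.2°, so KA runs at 59.1° + (180° − 82.2°) = 156.9° from the x-axis; with |KA| = 16.9, A = K + 16.9·(cos 156.9°, sin 156.9°) = (12.08, 52.79). KA is perpendicular to AU; with |AU| = 23.1 on the left of KA, U = A + 23.1·(-0.3923, -0.9198) = (3.021, 31.55). Then |HU| = |U − H| = 31.69.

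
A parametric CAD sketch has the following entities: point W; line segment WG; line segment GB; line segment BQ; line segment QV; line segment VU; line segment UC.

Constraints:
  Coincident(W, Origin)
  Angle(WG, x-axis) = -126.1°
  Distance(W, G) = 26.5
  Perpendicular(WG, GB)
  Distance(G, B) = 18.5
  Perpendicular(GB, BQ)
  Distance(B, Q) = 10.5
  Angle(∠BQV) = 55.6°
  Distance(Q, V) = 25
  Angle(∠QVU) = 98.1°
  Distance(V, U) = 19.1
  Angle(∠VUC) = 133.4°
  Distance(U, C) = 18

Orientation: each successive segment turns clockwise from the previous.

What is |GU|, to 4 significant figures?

21.69

W is at the origin; WG runs at -126.1° with length 26.5, so G = (-15.61, -21.41). WG is perpendicular to GB, so GB runs at 143.9°; with |GB| = 18.5, B = (-30.56, -10.51). The perpendicularity gives BQ at right angles to GB, so BQ runs at 53.90°; with |BQ| = 10.5, Q = (-24.37, -2.028). ∠BQV = 55.6° gives QV at -70.50° from the x-axis; with |QV| = 25.0, V = (-16.03, -25.59). ∠QVU = 98.1° gives VU at -152.4° from the x-axis; with |VU| = 19.1, U = (-32.96, -34.44). Then |GU| = |U − G| = 21.69.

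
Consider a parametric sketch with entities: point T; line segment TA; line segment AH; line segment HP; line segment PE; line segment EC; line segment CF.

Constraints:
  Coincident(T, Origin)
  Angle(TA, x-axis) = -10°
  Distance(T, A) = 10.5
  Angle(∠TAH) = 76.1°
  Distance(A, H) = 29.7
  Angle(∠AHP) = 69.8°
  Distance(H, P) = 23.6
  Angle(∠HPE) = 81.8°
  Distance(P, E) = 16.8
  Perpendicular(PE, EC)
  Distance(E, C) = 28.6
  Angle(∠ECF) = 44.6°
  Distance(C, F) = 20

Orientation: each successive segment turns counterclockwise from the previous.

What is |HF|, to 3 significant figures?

9.02

T is at the origin; TA runs at -10.0° with length 10.5, so A = (10.3, -1.82). ∠TAH = 76.1° gives AH at 93.9° from the x-axis; with |AH| = 29.7, H = (8.32, 27.8). ∠AHP = 69.8° gives HP at -156° from the x-axis; with |HP| = 23.6, P = (-13.2, 18.2). ∠HPE = 81.8° gives PE at -57.7° from the x-axis; with |PE| = 16.8, E = (-4.25, 3.97). PE ⟂ EC, so EC runs at 32.3°; with |EC| = 28.6, C = (19.9, 19.3). ∠ECF = 44.6° gives CF at 168° from the x-axis; with |CF| = 20.0, F = (0.388, 23.5). Then |HF| = |F − H| = 9.02.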